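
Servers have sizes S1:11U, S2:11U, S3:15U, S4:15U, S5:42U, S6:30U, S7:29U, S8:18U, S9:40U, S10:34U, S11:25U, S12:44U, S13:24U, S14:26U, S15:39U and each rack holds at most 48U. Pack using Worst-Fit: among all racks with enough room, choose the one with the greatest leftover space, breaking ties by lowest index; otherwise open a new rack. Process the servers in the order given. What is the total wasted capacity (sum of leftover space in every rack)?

125

rack 1: place S1 (11U), 37U left
rack 1: place S2 (11U), 26U left
rack 1: place S3 (15U), 11U left
rack 2: place S4 (15U), 33U left
rack 3: place S5 (42U), 6U left
rack 2: place S6 (30U), 3U left
rack 4: place S7 (29U), 19U left
rack 4: place S8 (18U), 1U left
rack 5: place S9 (40U), 8U left
rack 6: place S10 (34U), 14U left
rack 7: place S11 (25U), 23U left
rack 8: place S12 (44U), 4U left
rack 9: place S13 (24U), 24U left
rack 10: place S14 (26U), 22U left
rack 11: place S15 (39U), 9U left
11 racks × 48U = 528U; used 403U; unused 125U.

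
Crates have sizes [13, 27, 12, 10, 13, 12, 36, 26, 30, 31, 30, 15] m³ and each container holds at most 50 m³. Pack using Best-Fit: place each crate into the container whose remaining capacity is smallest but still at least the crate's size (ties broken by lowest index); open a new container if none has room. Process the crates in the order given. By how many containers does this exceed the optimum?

Best-Fit: [13,27,10] [12,13,12] [36] [26] [30] [31,15] [30] → 7 containers.
Total size 255 m³; any packing needs at least ⌈255/50⌉ = 6 containers.
An optimal packing achieves that bound: [36,13] [31,15] [30,13] [30,12] [27,12,10] [26] → 6 containers.
Excess: 7 − 6 = 1.

1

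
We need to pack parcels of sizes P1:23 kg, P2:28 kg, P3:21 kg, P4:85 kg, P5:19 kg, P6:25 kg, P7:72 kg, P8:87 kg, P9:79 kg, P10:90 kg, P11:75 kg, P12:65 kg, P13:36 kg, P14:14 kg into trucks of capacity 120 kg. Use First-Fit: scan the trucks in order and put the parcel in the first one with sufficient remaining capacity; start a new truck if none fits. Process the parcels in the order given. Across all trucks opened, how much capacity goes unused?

Put P1 (23 kg) in truck 1; 97 kg remain.
Put P2 (28 kg) in truck 1; 69 kg remain.
Put P3 (21 kg) in truck 1; 48 kg remain.
Put P4 (85 kg) in truck 2; 35 kg remain.
Put P5 (19 kg) in truck 1; 29 kg remain.
Put P6 (25 kg) in truck 1; 4 kg remain.
Put P7 (72 kg) in truck 3; 48 kg remain.
Put P8 (87 kg) in truck 4; 33 kg remain.
Put P9 (79 kg) in truck 5; 41 kg remain.
Put P10 (90 kg) in truck 6; 30 kg remain.
Put P11 (75 kg) in truck 7; 45 kg remain.
Put P12 (65 kg) in truck 8; 55 kg remain.
Put P13 (36 kg) in truck 3; 12 kg remain.
Put P14 (14 kg) in truck 2; 21 kg remain.
8 trucks × 120 kg = 960 kg; used 719 kg; unused 241 kg.

241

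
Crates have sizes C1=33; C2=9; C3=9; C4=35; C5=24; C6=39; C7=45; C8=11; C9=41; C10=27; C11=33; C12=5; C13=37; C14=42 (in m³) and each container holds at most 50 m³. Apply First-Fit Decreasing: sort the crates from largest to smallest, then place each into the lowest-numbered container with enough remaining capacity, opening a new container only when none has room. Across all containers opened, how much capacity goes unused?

Sorted descending: 45, 42, 41, 39, 37, 35, 33, 33, 27, 24, 11, 9, 9, 5.
container 1: place 45 m³, 5 m³ left
container 2: place 42 m³, 8 m³ left
container 3: place 41 m³, 9 m³ left
container 4: place 39 m³, 11 m³ left
container 5: place 37 m³, 13 m³ left
container 6: place 35 m³, 15 m³ left
container 7: place 33 m³, 17 m³ left
container 8: place 33 m³, 17 m³ left
container 9: place 27 m³, 23 m³ left
container 10: place 24 m³, 26 m³ left
container 4: place 11 m³, 0 m³ left
container 3: place 9 m³, 0 m³ left
container 5: place 9 m³, 4 m³ left
container 1: place 5 m³, 0 m³ left
10 containers × 50 m³ = 500 m³; used 390 m³; unused 110 m³.

110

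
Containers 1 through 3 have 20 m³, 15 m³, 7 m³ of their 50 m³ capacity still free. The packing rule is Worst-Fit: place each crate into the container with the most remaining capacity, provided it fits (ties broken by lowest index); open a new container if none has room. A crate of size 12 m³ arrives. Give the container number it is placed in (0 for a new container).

Containers with room: container 1 (20 m³), container 2 (15 m³).
Most room is container 1 with 20 m³ free.

1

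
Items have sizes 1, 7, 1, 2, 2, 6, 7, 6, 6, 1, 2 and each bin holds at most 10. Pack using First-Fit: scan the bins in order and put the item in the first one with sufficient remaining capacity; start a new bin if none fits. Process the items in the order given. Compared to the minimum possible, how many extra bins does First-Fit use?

First-Fit: [1,7,1,1] [2,2,6] [7,2] [6] [6] → 5 bins.
Total size 41; any packing needs at least ⌈41/10⌉ = 5 bins.
So 5 is already optimal.

0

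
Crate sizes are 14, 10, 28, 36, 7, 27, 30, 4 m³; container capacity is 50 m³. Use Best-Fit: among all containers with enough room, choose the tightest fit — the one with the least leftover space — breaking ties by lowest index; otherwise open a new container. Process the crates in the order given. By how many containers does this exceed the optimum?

Best-Fit: [14,10] [28] [36,7,4] [27] [30] → 5 containers.
Total size 156 m³; any packing needs at least ⌈156/50⌉ = 4 containers.
An optimal packing achieves that bound: [36,14] [30,10,7] [28,4] [27] → 4 containers.
Excess: 5 − 4 = 1.

1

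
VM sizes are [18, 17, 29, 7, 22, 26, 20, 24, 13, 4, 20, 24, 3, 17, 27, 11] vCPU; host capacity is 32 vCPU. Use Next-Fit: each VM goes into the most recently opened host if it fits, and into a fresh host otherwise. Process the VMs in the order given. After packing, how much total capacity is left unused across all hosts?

18 vCPU → host 1 (remaining 14 vCPU)
17 vCPU → host 2 (remaining 15 vCPU)
29 vCPU → host 3 (remaining 3 vCPU)
7 vCPU → host 4 (remaining 25 vCPU)
22 vCPU → host 4 (remaining 3 vCPU)
26 vCPU → host 5 (remaining 6 vCPU)
20 vCPU → host 6 (remaining 12 vCPU)
24 vCPU → host 7 (remaining 8 vCPU)
13 vCPU → host 8 (remaining 19 vCPU)
4 vCPU → host 8 (remaining 15 vCPU)
20 vCPU → host 9 (remaining 12 vCPU)
24 vCPU → host 10 (remaining 8 vCPU)
3 vCPU → host 10 (remaining 5 vCPU)
17 vCPU → host 11 (remaining 15 vCPU)
27 vCPU → host 12 (remaining 5 vCPU)
11 vCPU → host 13 (remaining 21 vCPU)
13 hosts × 32 vCPU = 416 vCPU; used 282 vCPU; unused 134 vCPU.

134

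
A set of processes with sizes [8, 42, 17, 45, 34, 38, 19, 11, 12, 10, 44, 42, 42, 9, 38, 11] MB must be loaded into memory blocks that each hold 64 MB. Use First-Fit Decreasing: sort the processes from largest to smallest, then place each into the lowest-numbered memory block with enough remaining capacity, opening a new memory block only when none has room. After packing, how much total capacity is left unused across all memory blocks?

90

Sorted descending: 45, 44, 42, 42, 42, 38, 38, 34, 19, 17, 12, 11, 11, 10, 9, 8.
Put 45 MB in memory block 1; 19 MB remain.
Put 44 MB in memory block 2; 20 MB remain.
Put 42 MB in memory block 3; 22 MB remain.
Put 42 MB in memory block 4; 22 MB remain.
Put 42 MB in memory block 5; 22 MB remain.
Put 38 MB in memory block 6; 26 MB remain.
Put 38 MB in memory block 7; 26 MB remain.
Put 34 MB in memory block 8; 30 MB remain.
Put 19 MB in memory block 1; 0 MB remain.
Put 17 MB in memory block 2; 3 MB remain.
Put 12 MB in memory block 3; 10 MB remain.
Put 11 MB in memory block 4; 11 MB remain.
Put 11 MB in memory block 4; 0 MB remain.
Put 10 MB in memory block 3; 0 MB remain.
Put 9 MB in memory block 5; 13 MB remain.
Put 8 MB in memory block 5; 5 MB remain.
8 memory blocks × 64 MB = 512 MB; used 422 MB; unused 90 MB.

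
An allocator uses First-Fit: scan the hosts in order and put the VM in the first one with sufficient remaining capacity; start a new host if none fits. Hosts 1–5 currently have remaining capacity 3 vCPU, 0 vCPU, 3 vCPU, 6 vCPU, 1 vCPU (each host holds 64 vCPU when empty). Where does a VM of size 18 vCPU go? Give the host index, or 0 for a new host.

No host has ≥ 18 vCPU free, so a new host is opened.

0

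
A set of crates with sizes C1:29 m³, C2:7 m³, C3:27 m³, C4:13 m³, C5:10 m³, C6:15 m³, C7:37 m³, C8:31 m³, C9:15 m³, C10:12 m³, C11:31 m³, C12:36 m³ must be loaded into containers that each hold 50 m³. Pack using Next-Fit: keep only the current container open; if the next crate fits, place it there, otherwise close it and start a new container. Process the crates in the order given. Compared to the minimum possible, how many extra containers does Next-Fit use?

1

Next-Fit: [29,7] [27,13,10] [15] [37] [31,15] [12,31] [36] → 7 containers.
Total size 263 m³; any packing needs at least ⌈263/50⌉ = 6 containers.
An optimal packing achieves that bound: [37,13] [36,12] [31,15] [31,15] [29,10,7] [27] → 6 containers.
Excess: 7 − 6 = 1.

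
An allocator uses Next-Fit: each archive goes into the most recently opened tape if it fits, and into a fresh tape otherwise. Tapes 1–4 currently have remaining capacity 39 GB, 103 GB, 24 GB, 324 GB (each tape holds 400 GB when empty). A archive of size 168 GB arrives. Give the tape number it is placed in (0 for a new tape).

Next-Fit only looks at tape 4, which has 324 GB free.
168 GB fits there.

4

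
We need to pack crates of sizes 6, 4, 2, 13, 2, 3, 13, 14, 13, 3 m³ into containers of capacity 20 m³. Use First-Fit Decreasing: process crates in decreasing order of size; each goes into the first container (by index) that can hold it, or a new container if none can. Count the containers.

Sorted descending: 14, 13, 13, 13, 6, 4, 3, 3, 2, 2.
container 1: place 14 m³, 6 m³ left
container 2: place 13 m³, 7 m³ left
container 3: place 13 m³, 7 m³ left
container 4: place 13 m³, 7 m³ left
container 1: place 6 m³, 0 m³ left
container 2: place 4 m³, 3 m³ left
container 2: place 3 m³, 0 m³ left
container 3: place 3 m³, 4 m³ left
container 3: place 2 m³, 2 m³ left
container 3: place 2 m³, 0 m³ left

4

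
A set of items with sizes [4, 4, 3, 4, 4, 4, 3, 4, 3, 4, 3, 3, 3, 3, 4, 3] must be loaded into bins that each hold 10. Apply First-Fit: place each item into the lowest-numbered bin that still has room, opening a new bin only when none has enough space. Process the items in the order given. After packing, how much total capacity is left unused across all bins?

bin 1: place 4, 6 left
bin 1: place 4, 2 left
bin 2: place 3, 7 left
bin 2: place 4, 3 left
bin 3: place 4, 6 left
bin 3: place 4, 2 left
bin 2: place 3, 0 left
bin 4: place 4, 6 left
bin 4: place 3, 3 left
bin 5: place 4, 6 left
bin 4: place 3, 0 left
bin 5: place 3, 3 left
bin 5: place 3, 0 left
bin 6: place 3, 7 left
bin 6: place 4, 3 left
bin 6: place 3, 0 left
6 bins × 10 = 60; used 56; unused 4.

4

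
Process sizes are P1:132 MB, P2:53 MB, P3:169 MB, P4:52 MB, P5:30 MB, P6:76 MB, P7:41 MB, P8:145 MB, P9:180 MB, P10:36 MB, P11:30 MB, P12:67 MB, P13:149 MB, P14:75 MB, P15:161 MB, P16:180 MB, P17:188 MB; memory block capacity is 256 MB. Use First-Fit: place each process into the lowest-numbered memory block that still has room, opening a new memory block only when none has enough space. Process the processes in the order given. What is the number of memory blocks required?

8

Put P1 (132 MB) in memory block 1; 124 MB remain.
Put P2 (53 MB) in memory block 1; 71 MB remain.
Put P3 (169 MB) in memory block 2; 87 MB remain.
Put P4 (52 MB) in memory block 1; 19 MB remain.
Put P5 (30 MB) in memory block 2; 57 MB remain.
Put P6 (76 MB) in memory block 3; 180 MB remain.
Put P7 (41 MB) in memory block 2; 16 MB remain.
Put P8 (145 MB) in memory block 3; 35 MB remain.
Put P9 (180 MB) in memory block 4; 76 MB remain.
Put P10 (36 MB) in memory block 4; 40 MB remain.
Put P11 (30 MB) in memory block 3; 5 MB remain.
Put P12 (67 MB) in memory block 5; 189 MB remain.
Put P13 (149 MB) in memory block 5; 40 MB remain.
Put P14 (75 MB) in memory block 6; 181 MB remain.
Put P15 (161 MB) in memory block 6; 20 MB remain.
Put P16 (180 MB) in memory block 7; 76 MB remain.
Put P17 (188 MB) in memory block 8; 68 MB remain.
Final memory blocks: [132,53,52] [169,30,41] [76,145,30] [180,36] [67,149] [75,161] [180] [188].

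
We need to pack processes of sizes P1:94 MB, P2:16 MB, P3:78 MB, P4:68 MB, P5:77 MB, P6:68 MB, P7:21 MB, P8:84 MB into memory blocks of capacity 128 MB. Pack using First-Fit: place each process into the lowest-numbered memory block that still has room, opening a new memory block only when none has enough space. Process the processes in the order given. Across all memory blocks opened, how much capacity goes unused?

262

P1 (94 MB) → memory block 1 (remaining 34 MB)
P2 (16 MB) → memory block 1 (remaining 18 MB)
P3 (78 MB) → memory block 2 (remaining 50 MB)
P4 (68 MB) → memory block 3 (remaining 60 MB)
P5 (77 MB) → memory block 4 (remaining 51 MB)
P6 (68 MB) → memory block 5 (remaining 60 MB)
P7 (21 MB) → memory block 2 (remaining 29 MB)
P8 (84 MB) → memory block 6 (remaining 44 MB)
6 memory blocks × 128 MB = 768 MB; used 506 MB; unused 262 MB.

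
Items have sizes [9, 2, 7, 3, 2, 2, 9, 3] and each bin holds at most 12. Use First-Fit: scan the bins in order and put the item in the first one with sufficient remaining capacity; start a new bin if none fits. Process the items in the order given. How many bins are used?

9 → bin 1 (remaining 3)
2 → bin 1 (remaining 1)
7 → bin 2 (remaining 5)
3 → bin 2 (remaining 2)
2 → bin 2 (remaining 0)
2 → bin 3 (remaining 10)
9 → bin 3 (remaining 1)
3 → bin 4 (remaining 9)
Final bins: [9,2] [7,3,2] [2,9] [3].

4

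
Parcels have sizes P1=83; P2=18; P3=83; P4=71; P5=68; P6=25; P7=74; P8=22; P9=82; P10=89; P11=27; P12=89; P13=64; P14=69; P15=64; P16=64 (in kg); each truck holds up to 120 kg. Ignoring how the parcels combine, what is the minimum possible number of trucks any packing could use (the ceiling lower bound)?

9

Total size = 83 + 18 + 83 + 71 + 68 + 25 + 74 + 22 + 82 + 89 + 27 + 89 + 64 + 69 + 64 + 64 = 992 kg.
⌈992 / 120⌉ = 9.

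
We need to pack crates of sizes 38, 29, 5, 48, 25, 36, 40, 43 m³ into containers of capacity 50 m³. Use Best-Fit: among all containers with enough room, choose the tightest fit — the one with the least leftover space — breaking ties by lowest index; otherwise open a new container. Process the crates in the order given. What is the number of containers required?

7

container 1: place 38 m³, 12 m³ left
container 2: place 29 m³, 21 m³ left
container 1: place 5 m³, 7 m³ left
container 3: place 48 m³, 2 m³ left
container 4: place 25 m³, 25 m³ left
container 5: place 36 m³, 14 m³ left
container 6: place 40 m³, 10 m³ left
container 7: place 43 m³, 7 m³ left
Final containers: [38,5] [29] [48] [25] [36] [40] [43].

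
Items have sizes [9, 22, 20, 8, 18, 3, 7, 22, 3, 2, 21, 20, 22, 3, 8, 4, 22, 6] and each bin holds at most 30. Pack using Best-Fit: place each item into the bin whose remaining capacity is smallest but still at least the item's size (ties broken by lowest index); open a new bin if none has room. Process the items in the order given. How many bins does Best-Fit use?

bin 1: place 9, 21 left
bin 2: place 22, 8 left
bin 1: place 20, 1 left
bin 2: place 8, 0 left
bin 3: place 18, 12 left
bin 3: place 3, 9 left
bin 3: place 7, 2 left
bin 4: place 22, 8 left
bin 4: place 3, 5 left
bin 3: place 2, 0 left
bin 5: place 21, 9 left
bin 6: place 20, 10 left
bin 7: place 22, 8 left
bin 4: place 3, 2 left
bin 7: place 8, 0 left
bin 5: place 4, 5 left
bin 8: place 22, 8 left
bin 8: place 6, 2 left
Final bins: [9,20] [22,8] [18,3,7,2] [22,3,3] [21,4] [20] [22,8] [22,6].

8 bins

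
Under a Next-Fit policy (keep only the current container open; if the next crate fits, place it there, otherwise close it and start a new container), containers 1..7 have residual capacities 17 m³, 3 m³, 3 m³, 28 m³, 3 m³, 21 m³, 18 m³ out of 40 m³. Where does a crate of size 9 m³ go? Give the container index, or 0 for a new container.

7

Next-Fit only looks at container 7, which has 18 m³ free.
9 m³ fits there.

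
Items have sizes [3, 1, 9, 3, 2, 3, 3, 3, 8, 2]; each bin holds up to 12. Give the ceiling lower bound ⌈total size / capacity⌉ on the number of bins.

4 bins

Total size = 3 + 1 + 9 + 3 + 2 + 3 + 3 + 3 + 8 + 2 = 37.
⌈37 / 12⌉ = 4.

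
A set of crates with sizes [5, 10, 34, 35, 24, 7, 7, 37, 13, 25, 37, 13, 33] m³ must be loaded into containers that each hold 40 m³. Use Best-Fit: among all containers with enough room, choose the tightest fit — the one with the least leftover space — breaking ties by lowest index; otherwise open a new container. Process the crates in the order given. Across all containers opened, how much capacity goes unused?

40

container 1: place 5 m³, 35 m³ left
container 1: place 10 m³, 25 m³ left
container 2: place 34 m³, 6 m³ left
container 3: place 35 m³, 5 m³ left
container 1: place 24 m³, 1 m³ left
container 4: place 7 m³, 33 m³ left
container 4: place 7 m³, 26 m³ left
container 5: place 37 m³, 3 m³ left
container 4: place 13 m³, 13 m³ left
container 6: place 25 m³, 15 m³ left
container 7: place 37 m³, 3 m³ left
container 4: place 13 m³, 0 m³ left
container 8: place 33 m³, 7 m³ left
8 containers × 40 m³ = 320 m³; used 280 m³; unused 40 m³.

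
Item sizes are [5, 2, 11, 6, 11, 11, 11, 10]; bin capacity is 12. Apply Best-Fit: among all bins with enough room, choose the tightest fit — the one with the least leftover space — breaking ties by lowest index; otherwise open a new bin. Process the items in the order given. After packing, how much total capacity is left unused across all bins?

bin 1: place 5, 7 left
bin 1: place 2, 5 left
bin 2: place 11, 1 left
bin 3: place 6, 6 left
bin 4: place 11, 1 left
bin 5: place 11, 1 left
bin 6: place 11, 1 left
bin 7: place 10, 2 left
7 bins × 12 = 84; used 67; unused 17.

17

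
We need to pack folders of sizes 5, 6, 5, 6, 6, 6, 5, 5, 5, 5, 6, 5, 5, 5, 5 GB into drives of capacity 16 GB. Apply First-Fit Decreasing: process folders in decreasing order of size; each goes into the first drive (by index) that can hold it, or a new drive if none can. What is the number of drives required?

Sorted descending: 6, 6, 6, 6, 6, 5, 5, 5, 5, 5, 5, 5, 5, 5, 5.
Put 6 GB in drive 1; 10 GB remain.
Put 6 GB in drive 1; 4 GB remain.
Put 6 GB in drive 2; 10 GB remain.
Put 6 GB in drive 2; 4 GB remain.
Put 6 GB in drive 3; 10 GB remain.
Put 5 GB in drive 3; 5 GB remain.
Put 5 GB in drive 3; 0 GB remain.
Put 5 GB in drive 4; 11 GB remain.
Put 5 GB in drive 4; 6 GB remain.
Put 5 GB in drive 4; 1 GB remain.
Put 5 GB in drive 5; 11 GB remain.
Put 5 GB in drive 5; 6 GB remain.
Put 5 GB in drive 5; 1 GB remain.
Put 5 GB in drive 6; 11 GB remain.
Put 5 GB in drive 6; 6 GB remain.
Final drives: [6,6] [6,6] [6,5,5] [5,5,5] [5,5,5] [5,5].

6 drives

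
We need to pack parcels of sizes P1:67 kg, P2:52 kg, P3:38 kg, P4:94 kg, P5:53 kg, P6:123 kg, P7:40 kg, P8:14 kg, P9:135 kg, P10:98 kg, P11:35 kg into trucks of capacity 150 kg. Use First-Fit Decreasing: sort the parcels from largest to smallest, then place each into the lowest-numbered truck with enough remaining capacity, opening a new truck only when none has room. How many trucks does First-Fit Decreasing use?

Sorted descending: 135, 123, 98, 94, 67, 53, 52, 40, 38, 35, 14.
135 kg → truck 1 (remaining 15 kg)
123 kg → truck 2 (remaining 27 kg)
98 kg → truck 3 (remaining 52 kg)
94 kg → truck 4 (remaining 56 kg)
67 kg → truck 5 (remaining 83 kg)
53 kg → truck 4 (remaining 3 kg)
52 kg → truck 3 (remaining 0 kg)
40 kg → truck 5 (remaining 43 kg)
38 kg → truck 5 (remaining 5 kg)
35 kg → truck 6 (remaining 115 kg)
14 kg → truck 1 (remaining 1 kg)

6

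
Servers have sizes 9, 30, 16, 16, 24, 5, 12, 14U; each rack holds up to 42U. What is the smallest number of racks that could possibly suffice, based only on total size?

Total size = 9 + 30 + 16 + 16 + 24 + 5 + 12 + 14 = 126U.
⌈126 / 42⌉ = 3.

3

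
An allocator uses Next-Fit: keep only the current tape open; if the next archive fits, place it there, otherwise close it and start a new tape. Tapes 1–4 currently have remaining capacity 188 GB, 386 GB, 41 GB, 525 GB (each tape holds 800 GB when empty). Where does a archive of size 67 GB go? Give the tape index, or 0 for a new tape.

Next-Fit only looks at tape 4, which has 525 GB free.
67 GB fits there.

4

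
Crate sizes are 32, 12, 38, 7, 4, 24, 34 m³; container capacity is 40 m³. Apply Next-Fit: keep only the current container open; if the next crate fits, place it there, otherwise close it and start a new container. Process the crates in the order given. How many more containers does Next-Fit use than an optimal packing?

Next-Fit: [32] [12] [38] [7,4,24] [34] → 5 containers.
Total size 151 m³; any packing needs at least ⌈151/40⌉ = 4 containers.
An optimal packing achieves that bound: [38] [34,4] [32,7] [24,12] → 4 containers.
Excess: 5 − 4 = 1.

1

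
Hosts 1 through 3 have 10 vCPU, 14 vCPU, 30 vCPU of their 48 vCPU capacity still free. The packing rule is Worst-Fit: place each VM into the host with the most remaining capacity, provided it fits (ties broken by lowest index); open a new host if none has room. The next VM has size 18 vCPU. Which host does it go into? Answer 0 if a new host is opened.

Hosts with room: host 3 (30 vCPU).
Most room is host 3 with 30 vCPU free.

3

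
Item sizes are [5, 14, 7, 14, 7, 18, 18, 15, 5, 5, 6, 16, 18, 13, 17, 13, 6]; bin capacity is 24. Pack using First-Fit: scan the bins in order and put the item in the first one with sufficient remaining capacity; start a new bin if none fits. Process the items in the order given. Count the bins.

10

5 → bin 1 (remaining 19)
14 → bin 1 (remaining 5)
7 → bin 2 (remaining 17)
14 → bin 2 (remaining 3)
7 → bin 3 (remaining 17)
18 → bin 4 (remaining 6)
18 → bin 5 (remaining 6)
15 → bin 3 (remaining 2)
5 → bin 1 (remaining 0)
5 → bin 4 (remaining 1)
6 → bin 5 (remaining 0)
16 → bin 6 (remaining 8)
18 → bin 7 (remaining 6)
13 → bin 8 (remaining 11)
17 → bin 9 (remaining 7)
13 → bin 10 (remaining 11)
6 → bin 6 (remaining 2)
Final bins: [5,14,5] [7,14] [7,15] [18,5] [18,6] [16,6] [18] [13] [17] [13].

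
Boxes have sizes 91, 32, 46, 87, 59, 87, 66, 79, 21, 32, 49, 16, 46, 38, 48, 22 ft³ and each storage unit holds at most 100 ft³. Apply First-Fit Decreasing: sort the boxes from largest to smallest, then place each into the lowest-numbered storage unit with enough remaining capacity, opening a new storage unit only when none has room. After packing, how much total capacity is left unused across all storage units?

81

Sorted descending: 91, 87, 87, 79, 66, 59, 49, 48, 46, 46, 38, 32, 32, 22, 21, 16.
Put 91 ft³ in storage unit 1; 9 ft³ remain.
Put 87 ft³ in storage unit 2; 13 ft³ remain.
Put 87 ft³ in storage unit 3; 13 ft³ remain.
Put 79 ft³ in storage unit 4; 21 ft³ remain.
Put 66 ft³ in storage unit 5; 34 ft³ remain.
Put 59 ft³ in storage unit 6; 41 ft³ remain.
Put 49 ft³ in storage unit 7; 51 ft³ remain.
Put 48 ft³ in storage unit 7; 3 ft³ remain.
Put 46 ft³ in storage unit 8; 54 ft³ remain.
Put 46 ft³ in storage unit 8; 8 ft³ remain.
Put 38 ft³ in storage unit 6; 3 ft³ remain.
Put 32 ft³ in storage unit 5; 2 ft³ remain.
Put 32 ft³ in storage unit 9; 68 ft³ remain.
Put 22 ft³ in storage unit 9; 46 ft³ remain.
Put 21 ft³ in storage unit 4; 0 ft³ remain.
Put 16 ft³ in storage unit 9; 30 ft³ remain.
9 storage units × 100 ft³ = 900 ft³; used 819 ft³; unused 81 ft³.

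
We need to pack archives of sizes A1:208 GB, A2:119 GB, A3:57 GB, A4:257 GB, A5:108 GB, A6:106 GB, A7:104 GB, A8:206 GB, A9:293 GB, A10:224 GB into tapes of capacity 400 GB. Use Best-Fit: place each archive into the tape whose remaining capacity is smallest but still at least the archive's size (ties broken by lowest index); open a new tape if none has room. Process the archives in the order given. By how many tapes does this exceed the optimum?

1

Best-Fit: [208,119,57] [257,108] [106,104] [206] [293] [224] → 6 tapes.
Total size 1682 GB; any packing needs at least ⌈1682/400⌉ = 5 tapes.
An optimal packing achieves that bound: [293,106] [257,119] [224,108,57] [208,104] [206] → 5 tapes.
Excess: 6 − 5 = 1.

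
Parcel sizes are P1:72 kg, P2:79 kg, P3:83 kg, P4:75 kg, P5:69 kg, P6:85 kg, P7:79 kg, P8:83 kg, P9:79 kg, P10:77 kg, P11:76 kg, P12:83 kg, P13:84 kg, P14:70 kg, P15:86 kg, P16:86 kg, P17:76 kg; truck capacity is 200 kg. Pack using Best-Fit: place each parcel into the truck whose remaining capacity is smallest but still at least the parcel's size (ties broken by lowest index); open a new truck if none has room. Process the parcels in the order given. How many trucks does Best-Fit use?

9

Put P1 (72 kg) in truck 1; 128 kg remain.
Put P2 (79 kg) in truck 1; 49 kg remain.
Put P3 (83 kg) in truck 2; 117 kg remain.
Put P4 (75 kg) in truck 2; 42 kg remain.
Put P5 (69 kg) in truck 3; 131 kg remain.
Put P6 (85 kg) in truck 3; 46 kg remain.
Put P7 (79 kg) in truck 4; 121 kg remain.
Put P8 (83 kg) in truck 4; 38 kg remain.
Put P9 (79 kg) in truck 5; 121 kg remain.
Put P10 (77 kg) in truck 5; 44 kg remain.
Put P11 (76 kg) in truck 6; 124 kg remain.
Put P12 (83 kg) in truck 6; 41 kg remain.
Put P13 (84 kg) in truck 7; 116 kg remain.
Put P14 (70 kg) in truck 7; 46 kg remain.
Put P15 (86 kg) in truck 8; 114 kg remain.
Put P16 (86 kg) in truck 8; 28 kg remain.
Put P17 (76 kg) in truck 9; 124 kg remain.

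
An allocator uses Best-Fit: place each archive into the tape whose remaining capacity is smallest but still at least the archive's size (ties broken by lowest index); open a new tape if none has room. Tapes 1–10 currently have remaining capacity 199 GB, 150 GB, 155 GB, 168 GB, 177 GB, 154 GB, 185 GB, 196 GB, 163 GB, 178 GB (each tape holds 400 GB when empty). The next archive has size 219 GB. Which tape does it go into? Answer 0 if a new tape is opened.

No tape has ≥ 219 GB free, so a new tape is opened.

0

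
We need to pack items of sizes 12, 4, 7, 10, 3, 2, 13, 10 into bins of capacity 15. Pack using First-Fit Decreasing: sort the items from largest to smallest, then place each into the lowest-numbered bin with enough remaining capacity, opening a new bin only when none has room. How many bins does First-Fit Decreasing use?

5

Sorted descending: 13, 12, 10, 10, 7, 4, 3, 2.
Put 13 in bin 1; 2 remain.
Put 12 in bin 2; 3 remain.
Put 10 in bin 3; 5 remain.
Put 10 in bin 4; 5 remain.
Put 7 in bin 5; 8 remain.
Put 4 in bin 3; 1 remain.
Put 3 in bin 2; 0 remain.
Put 2 in bin 1; 0 remain.
Final bins: [13,2] [12,3] [10,4] [10] [7].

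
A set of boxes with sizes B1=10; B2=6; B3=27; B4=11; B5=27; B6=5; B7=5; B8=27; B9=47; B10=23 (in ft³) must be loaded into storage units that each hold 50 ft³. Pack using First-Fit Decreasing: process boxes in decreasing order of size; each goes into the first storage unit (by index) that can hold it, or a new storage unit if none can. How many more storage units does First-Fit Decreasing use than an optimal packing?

First-Fit Decreasing: [47] [27,23] [27,11,10] [27,6,5,5] → 4 storage units.
Total size 188 ft³; any packing needs at least ⌈188/50⌉ = 4 storage units.
So 4 is already optimal.

0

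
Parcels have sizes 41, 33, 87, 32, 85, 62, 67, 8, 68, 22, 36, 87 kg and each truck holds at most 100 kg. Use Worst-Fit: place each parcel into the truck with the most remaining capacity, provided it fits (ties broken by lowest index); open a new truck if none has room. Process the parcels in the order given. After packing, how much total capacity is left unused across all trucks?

172

41 kg → truck 1 (remaining 59 kg)
33 kg → truck 1 (remaining 26 kg)
87 kg → truck 2 (remaining 13 kg)
32 kg → truck 3 (remaining 68 kg)
85 kg → truck 4 (remaining 15 kg)
62 kg → truck 3 (remaining 6 kg)
67 kg → truck 5 (remaining 33 kg)
8 kg → truck 5 (remaining 25 kg)
68 kg → truck 6 (remaining 32 kg)
22 kg → truck 6 (remaining 10 kg)
36 kg → truck 7 (remaining 64 kg)
87 kg → truck 8 (remaining 13 kg)
8 trucks × 100 kg = 800 kg; used 628 kg; unused 172 kg.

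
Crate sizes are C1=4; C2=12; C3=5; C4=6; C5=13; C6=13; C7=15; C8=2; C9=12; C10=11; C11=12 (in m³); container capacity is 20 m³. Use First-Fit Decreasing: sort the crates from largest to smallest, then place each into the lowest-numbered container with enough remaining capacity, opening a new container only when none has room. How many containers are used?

Sorted descending: 15, 13, 13, 12, 12, 12, 11, 6, 5, 4, 2.
container 1: place 15 m³, 5 m³ left
container 2: place 13 m³, 7 m³ left
container 3: place 13 m³, 7 m³ left
container 4: place 12 m³, 8 m³ left
container 5: place 12 m³, 8 m³ left
container 6: place 12 m³, 8 m³ left
container 7: place 11 m³, 9 m³ left
container 2: place 6 m³, 1 m³ left
container 1: place 5 m³, 0 m³ left
container 3: place 4 m³, 3 m³ left
container 3: place 2 m³, 1 m³ left
Final containers: [15,5] [13,6] [13,4,2] [12] [12] [12] [11].

7 containers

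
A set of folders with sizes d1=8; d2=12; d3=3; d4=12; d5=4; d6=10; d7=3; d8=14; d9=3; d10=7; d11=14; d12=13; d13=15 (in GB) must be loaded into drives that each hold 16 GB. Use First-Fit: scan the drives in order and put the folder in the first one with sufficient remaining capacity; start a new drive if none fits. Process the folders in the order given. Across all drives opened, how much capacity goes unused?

d1 (8 GB) → drive 1 (remaining 8 GB)
d2 (12 GB) → drive 2 (remaining 4 GB)
d3 (3 GB) → drive 1 (remaining 5 GB)
d4 (12 GB) → drive 3 (remaining 4 GB)
d5 (4 GB) → drive 1 (remaining 1 GB)
d6 (10 GB) → drive 4 (remaining 6 GB)
d7 (3 GB) → drive 2 (remaining 1 GB)
d8 (14 GB) → drive 5 (remaining 2 GB)
d9 (3 GB) → drive 3 (remaining 1 GB)
d10 (7 GB) → drive 6 (remaining 9 GB)
d11 (14 GB) → drive 7 (remaining 2 GB)
d12 (13 GB) → drive 8 (remaining 3 GB)
d13 (15 GB) → drive 9 (remaining 1 GB)
9 drives × 16 GB = 144 GB; used 118 GB; unused 26 GB.

26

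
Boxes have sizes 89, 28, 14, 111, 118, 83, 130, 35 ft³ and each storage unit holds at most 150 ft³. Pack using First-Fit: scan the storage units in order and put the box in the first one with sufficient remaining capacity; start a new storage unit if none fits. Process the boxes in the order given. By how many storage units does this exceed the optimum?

0

First-Fit: [89,28,14] [111,35] [118] [83] [130] → 5 storage units.
Total size 608 ft³; any packing needs at least ⌈608/150⌉ = 5 storage units.
So 5 is already optimal.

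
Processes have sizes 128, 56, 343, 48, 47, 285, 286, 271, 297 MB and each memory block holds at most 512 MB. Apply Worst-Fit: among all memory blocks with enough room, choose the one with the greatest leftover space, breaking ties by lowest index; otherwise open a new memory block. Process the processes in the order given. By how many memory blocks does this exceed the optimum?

1

Worst-Fit: [128,56,48,47] [343] [285] [286] [271] [297] → 6 memory blocks.
5 processes exceed 256 MB (half the capacity), and no two of those can share a memory block, so at least 5 memory blocks are needed.
An optimal packing achieves that bound: [343,128] [297,56,48,47] [286] [285] [271] → 5 memory blocks.
Excess: 6 − 5 = 1.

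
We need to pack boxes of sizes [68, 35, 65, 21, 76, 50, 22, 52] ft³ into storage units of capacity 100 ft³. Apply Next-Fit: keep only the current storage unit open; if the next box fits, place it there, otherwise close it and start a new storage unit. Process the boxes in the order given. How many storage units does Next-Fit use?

Put 68 ft³ in storage unit 1; 32 ft³ remain.
Put 35 ft³ in storage unit 2; 65 ft³ remain.
Put 65 ft³ in storage unit 2; 0 ft³ remain.
Put 21 ft³ in storage unit 3; 79 ft³ remain.
Put 76 ft³ in storage unit 3; 3 ft³ remain.
Put 50 ft³ in storage unit 4; 50 ft³ remain.
Put 22 ft³ in storage unit 4; 28 ft³ remain.
Put 52 ft³ in storage unit 5; 48 ft³ remain.
Final storage units: [68] [35,65] [21,76] [50,22] [52].

5 storage units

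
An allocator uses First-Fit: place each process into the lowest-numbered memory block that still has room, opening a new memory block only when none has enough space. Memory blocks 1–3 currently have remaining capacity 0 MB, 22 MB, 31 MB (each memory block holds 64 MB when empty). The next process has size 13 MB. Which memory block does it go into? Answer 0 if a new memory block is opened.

2

Memory blocks with room: memory block 2 (22 MB), memory block 3 (31 MB).
The first with room is memory block 2.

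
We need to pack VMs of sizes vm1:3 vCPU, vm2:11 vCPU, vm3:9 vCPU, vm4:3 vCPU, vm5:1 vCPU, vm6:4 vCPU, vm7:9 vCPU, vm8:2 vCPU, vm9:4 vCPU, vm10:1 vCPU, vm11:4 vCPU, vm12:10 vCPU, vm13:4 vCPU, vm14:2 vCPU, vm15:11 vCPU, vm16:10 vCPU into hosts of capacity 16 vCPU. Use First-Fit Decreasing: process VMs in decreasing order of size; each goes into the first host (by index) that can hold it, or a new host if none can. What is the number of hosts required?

Sorted descending: 11, 11, 10, 10, 9, 9, 4, 4, 4, 4, 3, 3, 2, 2, 1, 1.
Put 11 vCPU in host 1; 5 vCPU remain.
Put 11 vCPU in host 2; 5 vCPU remain.
Put 10 vCPU in host 3; 6 vCPU remain.
Put 10 vCPU in host 4; 6 vCPU remain.
Put 9 vCPU in host 5; 7 vCPU remain.
Put 9 vCPU in host 6; 7 vCPU remain.
Put 4 vCPU in host 1; 1 vCPU remain.
Put 4 vCPU in host 2; 1 vCPU remain.
Put 4 vCPU in host 3; 2 vCPU remain.
Put 4 vCPU in host 4; 2 vCPU remain.
Put 3 vCPU in host 5; 4 vCPU remain.
Put 3 vCPU in host 5; 1 vCPU remain.
Put 2 vCPU in host 3; 0 vCPU remain.
Put 2 vCPU in host 4; 0 vCPU remain.
Put 1 vCPU in host 1; 0 vCPU remain.
Put 1 vCPU in host 2; 0 vCPU remain.

6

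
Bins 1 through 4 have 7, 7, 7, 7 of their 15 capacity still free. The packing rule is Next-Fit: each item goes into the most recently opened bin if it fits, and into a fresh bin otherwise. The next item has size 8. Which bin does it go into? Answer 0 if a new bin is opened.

Next-Fit only looks at bin 4, which has 7 free.
8 does not fit, so a new bin is opened.

0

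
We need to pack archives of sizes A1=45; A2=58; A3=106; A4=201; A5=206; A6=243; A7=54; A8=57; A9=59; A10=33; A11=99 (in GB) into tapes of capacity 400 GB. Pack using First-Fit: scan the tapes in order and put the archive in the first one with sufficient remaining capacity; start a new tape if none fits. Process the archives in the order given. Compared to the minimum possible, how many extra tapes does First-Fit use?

First-Fit: [45,58,106,54,57,59] [201,33,99] [206] [243] → 4 tapes.
Total size 1161 GB; any packing needs at least ⌈1161/400⌉ = 3 tapes.
An optimal packing achieves that bound: [243,106,45] [206,99,59,33] [201,58,57,54] → 3 tapes.
Excess: 4 − 3 = 1.

1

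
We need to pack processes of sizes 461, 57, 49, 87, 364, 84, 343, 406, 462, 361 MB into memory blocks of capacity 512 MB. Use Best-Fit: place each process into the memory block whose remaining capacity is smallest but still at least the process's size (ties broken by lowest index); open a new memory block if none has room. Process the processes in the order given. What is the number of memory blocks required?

6 memory blocks

461 MB → memory block 1 (remaining 51 MB)
57 MB → memory block 2 (remaining 455 MB)
49 MB → memory block 1 (remaining 2 MB)
87 MB → memory block 2 (remaining 368 MB)
364 MB → memory block 2 (remaining 4 MB)
84 MB → memory block 3 (remaining 428 MB)
343 MB → memory block 3 (remaining 85 MB)
406 MB → memory block 4 (remaining 106 MB)
462 MB → memory block 5 (remaining 50 MB)
361 MB → memory block 6 (remaining 151 MB)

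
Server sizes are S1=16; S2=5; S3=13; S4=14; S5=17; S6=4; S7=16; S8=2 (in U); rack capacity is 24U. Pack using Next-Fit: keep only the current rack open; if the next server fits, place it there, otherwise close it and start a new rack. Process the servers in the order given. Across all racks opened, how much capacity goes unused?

rack 1: place S1 (16U), 8U left
rack 1: place S2 (5U), 3U left
rack 2: place S3 (13U), 11U left
rack 3: place S4 (14U), 10U left
rack 4: place S5 (17U), 7U left
rack 4: place S6 (4U), 3U left
rack 5: place S7 (16U), 8U left
rack 5: place S8 (2U), 6U left
5 racks × 24U = 120U; used 87U; unused 33U.

33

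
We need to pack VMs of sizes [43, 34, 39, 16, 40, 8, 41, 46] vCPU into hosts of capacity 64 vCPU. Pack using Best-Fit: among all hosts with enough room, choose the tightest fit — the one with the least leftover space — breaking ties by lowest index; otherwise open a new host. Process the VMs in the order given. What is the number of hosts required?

6

host 1: place 43 vCPU, 21 vCPU left
host 2: place 34 vCPU, 30 vCPU left
host 3: place 39 vCPU, 25 vCPU left
host 1: place 16 vCPU, 5 vCPU left
host 4: place 40 vCPU, 24 vCPU left
host 4: place 8 vCPU, 16 vCPU left
host 5: place 41 vCPU, 23 vCPU left
host 6: place 46 vCPU, 18 vCPU left
Final hosts: [43,16] [34] [39] [40,8] [41] [46].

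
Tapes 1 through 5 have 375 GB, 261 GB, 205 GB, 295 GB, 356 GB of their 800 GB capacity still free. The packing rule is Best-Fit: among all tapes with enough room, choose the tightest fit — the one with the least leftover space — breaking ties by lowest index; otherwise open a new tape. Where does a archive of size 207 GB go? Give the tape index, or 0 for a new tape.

2

Tapes with room: tape 1 (375 GB), tape 2 (261 GB), tape 4 (295 GB), tape 5 (356 GB).
Tightest fit is tape 2 with 261 GB free.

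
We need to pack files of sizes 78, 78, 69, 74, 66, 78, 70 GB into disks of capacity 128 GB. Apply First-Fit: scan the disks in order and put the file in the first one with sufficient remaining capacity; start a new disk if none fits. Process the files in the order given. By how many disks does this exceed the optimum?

0

First-Fit: [78] [78] [69] [74] [66] [78] [70] → 7 disks.
7 files exceed 64 GB (half the capacity), and no two of those can share a disk, so at least 7 disks are needed.
So 7 is already optimal.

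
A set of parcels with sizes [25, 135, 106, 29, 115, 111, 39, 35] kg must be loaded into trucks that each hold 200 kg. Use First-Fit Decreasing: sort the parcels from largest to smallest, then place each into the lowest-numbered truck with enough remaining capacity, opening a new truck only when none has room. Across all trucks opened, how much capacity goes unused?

Sorted descending: 135, 115, 111, 106, 39, 35, 29, 25.
Put 135 kg in truck 1; 65 kg remain.
Put 115 kg in truck 2; 85 kg remain.
Put 111 kg in truck 3; 89 kg remain.
Put 106 kg in truck 4; 94 kg remain.
Put 39 kg in truck 1; 26 kg remain.
Put 35 kg in truck 2; 50 kg remain.
Put 29 kg in truck 2; 21 kg remain.
Put 25 kg in truck 1; 1 kg remain.
4 trucks × 200 kg = 800 kg; used 595 kg; unused 205 kg.

205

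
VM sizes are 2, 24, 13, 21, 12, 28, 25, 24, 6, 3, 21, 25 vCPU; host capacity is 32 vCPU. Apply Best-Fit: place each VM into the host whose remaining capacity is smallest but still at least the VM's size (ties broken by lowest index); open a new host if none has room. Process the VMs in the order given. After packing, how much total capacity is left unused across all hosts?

52

host 1: place 2 vCPU, 30 vCPU left
host 1: place 24 vCPU, 6 vCPU left
host 2: place 13 vCPU, 19 vCPU left
host 3: place 21 vCPU, 11 vCPU left
host 2: place 12 vCPU, 7 vCPU left
host 4: place 28 vCPU, 4 vCPU left
host 5: place 25 vCPU, 7 vCPU left
host 6: place 24 vCPU, 8 vCPU left
host 1: place 6 vCPU, 0 vCPU left
host 4: place 3 vCPU, 1 vCPU left
host 7: place 21 vCPU, 11 vCPU left
host 8: place 25 vCPU, 7 vCPU left
8 hosts × 32 vCPU = 256 vCPU; used 204 vCPU; unused 52 vCPU.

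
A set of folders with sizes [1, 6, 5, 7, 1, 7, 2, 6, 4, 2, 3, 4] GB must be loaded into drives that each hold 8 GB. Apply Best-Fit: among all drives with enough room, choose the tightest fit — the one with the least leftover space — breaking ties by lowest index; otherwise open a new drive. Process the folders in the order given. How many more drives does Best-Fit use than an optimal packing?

1

Best-Fit: [1,6,1] [5,2] [7] [7] [6,2] [4,3] [4] → 7 drives.
Total size 48 GB; any packing needs at least ⌈48/8⌉ = 6 drives.
An optimal packing achieves that bound: [7,1] [7,1] [6,2] [6,2] [5,3] [4,4] → 6 drives.
Excess: 7 − 6 = 1.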